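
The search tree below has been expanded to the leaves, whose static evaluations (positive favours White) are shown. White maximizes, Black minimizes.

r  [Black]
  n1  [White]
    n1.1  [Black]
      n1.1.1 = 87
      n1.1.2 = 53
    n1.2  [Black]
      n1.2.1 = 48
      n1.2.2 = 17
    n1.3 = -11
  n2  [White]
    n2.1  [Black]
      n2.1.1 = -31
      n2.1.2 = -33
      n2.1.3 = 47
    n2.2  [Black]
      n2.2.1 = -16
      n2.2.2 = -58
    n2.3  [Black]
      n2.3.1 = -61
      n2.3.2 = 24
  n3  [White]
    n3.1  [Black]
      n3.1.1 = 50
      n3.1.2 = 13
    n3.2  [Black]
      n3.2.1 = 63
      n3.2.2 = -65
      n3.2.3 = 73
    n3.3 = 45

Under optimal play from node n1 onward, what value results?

53

n1.1 (Black): min(87, 53) = 53
n1.2 (Black): min(48, 17) = 17
n1 (White): max(53, 17, -11) = 53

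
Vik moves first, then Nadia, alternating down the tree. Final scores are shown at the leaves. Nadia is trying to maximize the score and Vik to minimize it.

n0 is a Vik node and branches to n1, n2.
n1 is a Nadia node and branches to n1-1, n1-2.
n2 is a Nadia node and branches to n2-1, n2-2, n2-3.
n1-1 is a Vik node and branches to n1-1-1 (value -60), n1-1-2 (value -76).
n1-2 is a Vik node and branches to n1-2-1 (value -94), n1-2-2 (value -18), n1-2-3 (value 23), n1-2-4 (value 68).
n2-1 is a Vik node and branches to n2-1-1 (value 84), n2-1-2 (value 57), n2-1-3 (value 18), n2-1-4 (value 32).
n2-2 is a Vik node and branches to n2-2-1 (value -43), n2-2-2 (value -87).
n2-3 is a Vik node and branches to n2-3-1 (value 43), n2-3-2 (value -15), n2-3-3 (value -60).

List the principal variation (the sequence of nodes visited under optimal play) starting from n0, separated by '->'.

n1-1 (Vik): min(-60, -76) = -76
n1-2 (Vik): min(-94, -18, 23, 68) = -94
n1 (Nadia): max(-76, -94) = -76
n2-1 (Vik): min(84, 57, 18, 32) = 18
n2-2 (Vik): min(-43, -87) = -87
n2-3 (Vik): min(43, -15, -60) = -60
n2 (Nadia): max(18, -87, -60) = 18
n0 (Vik): min(-76, 18) = -76
At n0, Vik picks n1 (lowest: -76).
At n1, Nadia picks n1-1 (highest: -76).
At n1-1, Vik picks n1-1-2 (lowest: -76).
Terminal value -76.

n0 -> n1 -> n1-1 -> n1-1-2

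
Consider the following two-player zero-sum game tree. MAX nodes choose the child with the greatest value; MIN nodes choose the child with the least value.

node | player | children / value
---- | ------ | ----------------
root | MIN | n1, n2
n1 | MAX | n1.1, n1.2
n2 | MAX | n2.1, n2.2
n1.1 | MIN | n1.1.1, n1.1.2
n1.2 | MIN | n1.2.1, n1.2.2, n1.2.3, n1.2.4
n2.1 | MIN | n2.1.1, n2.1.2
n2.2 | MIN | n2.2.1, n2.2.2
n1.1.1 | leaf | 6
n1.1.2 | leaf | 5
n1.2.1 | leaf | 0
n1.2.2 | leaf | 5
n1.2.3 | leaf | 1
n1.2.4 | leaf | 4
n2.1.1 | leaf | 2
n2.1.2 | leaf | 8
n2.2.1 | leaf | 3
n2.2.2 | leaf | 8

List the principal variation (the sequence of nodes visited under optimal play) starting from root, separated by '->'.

n1.1 (MIN): min(6, 5) = 5
n1.2 (MIN): min(0, 5, 1, 4) = 0
n1 (MAX): max(5, 0) = 5
n2.1 (MIN): min(2, 8) = 2
n2.2 (MIN): min(3, 8) = 3
n2 (MAX): max(2, 3) = 3
root (MIN): min(5, 3) = 3
At root, MIN picks n2 (lowest: 3).
At n2, MAX picks n2.2 (highest: 3).
At n2.2, MIN picks n2.2.1 (lowest: 3).
Terminal value 3.

root -> n2 -> n2.2 -> n2.2.1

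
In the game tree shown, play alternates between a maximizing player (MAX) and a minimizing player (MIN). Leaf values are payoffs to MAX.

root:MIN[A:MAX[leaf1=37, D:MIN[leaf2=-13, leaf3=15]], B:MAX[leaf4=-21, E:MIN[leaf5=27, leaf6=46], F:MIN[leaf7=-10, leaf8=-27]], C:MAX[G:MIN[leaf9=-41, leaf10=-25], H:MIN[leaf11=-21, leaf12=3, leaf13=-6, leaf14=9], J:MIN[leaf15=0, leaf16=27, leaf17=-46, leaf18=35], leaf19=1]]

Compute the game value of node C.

1

G (MIN): min(-41, -25) = -41
H (MIN): min(-21, 3, -6, 9) = -21
J (MIN): min(0, 27, -46, 35) = -46
C (MAX): max(-41, -21, -46, 1) = 1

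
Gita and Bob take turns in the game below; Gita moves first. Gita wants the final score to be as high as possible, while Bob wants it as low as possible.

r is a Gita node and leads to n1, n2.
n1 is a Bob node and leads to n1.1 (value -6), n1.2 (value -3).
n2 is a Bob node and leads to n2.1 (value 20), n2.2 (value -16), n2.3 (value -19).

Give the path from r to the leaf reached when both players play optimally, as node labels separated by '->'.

r -> n1 -> n1.1

n1 (Bob): min(-6, -3) = -6
n2 (Bob): min(20, -16, -19) = -19
r (Gita): max(-6, -19) = -6
At r, Gita picks n1 (highest: -6).
At n1, Bob picks n1.1 (lowest: -6).
Terminal value -6.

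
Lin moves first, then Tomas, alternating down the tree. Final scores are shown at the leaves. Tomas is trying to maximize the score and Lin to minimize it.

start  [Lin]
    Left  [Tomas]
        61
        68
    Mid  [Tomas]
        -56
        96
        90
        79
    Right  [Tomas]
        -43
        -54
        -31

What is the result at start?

-31

Left (Tomas): max(61, 68) = 68
Mid (Tomas): max(-56, 96, 90, 79) = 96
Right (Tomas): max(-43, -54, -31) = -31
start (Lin): min(68, 96, -31) = -31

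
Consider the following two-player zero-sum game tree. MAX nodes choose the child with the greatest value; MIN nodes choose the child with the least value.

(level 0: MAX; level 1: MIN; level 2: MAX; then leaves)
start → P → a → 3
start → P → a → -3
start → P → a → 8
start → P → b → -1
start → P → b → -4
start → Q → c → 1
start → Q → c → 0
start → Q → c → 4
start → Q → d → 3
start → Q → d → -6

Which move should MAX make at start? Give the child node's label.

Q

a (MAX): max(3, -3, 8) = 8
b (MAX): max(-1, -4) = -1
P (MIN): min(8, -1) = -1
c (MAX): max(1, 0, 4) = 4
d (MAX): max(3, -6) = 3
Q (MIN): min(4, 3) = 3
start (MAX): max(-1, 3) = 3
MAX at start wants the highest of {P=-1, Q=3}, so chooses Q.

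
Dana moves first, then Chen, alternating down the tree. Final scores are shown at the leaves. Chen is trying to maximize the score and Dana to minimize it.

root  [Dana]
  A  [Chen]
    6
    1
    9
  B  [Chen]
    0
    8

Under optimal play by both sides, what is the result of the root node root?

A (Chen): max(6, 1, 9) = 9
B (Chen): max(0, 8) = 8
root (Dana): min(9, 8) = 8

8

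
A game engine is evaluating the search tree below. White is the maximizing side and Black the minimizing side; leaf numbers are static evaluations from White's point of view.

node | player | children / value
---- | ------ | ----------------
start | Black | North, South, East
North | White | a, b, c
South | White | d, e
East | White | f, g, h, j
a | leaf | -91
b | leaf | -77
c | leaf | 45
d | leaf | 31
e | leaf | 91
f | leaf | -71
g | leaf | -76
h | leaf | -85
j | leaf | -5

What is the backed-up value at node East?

-5

East (White): max(-71, -76, -85, -5) = -5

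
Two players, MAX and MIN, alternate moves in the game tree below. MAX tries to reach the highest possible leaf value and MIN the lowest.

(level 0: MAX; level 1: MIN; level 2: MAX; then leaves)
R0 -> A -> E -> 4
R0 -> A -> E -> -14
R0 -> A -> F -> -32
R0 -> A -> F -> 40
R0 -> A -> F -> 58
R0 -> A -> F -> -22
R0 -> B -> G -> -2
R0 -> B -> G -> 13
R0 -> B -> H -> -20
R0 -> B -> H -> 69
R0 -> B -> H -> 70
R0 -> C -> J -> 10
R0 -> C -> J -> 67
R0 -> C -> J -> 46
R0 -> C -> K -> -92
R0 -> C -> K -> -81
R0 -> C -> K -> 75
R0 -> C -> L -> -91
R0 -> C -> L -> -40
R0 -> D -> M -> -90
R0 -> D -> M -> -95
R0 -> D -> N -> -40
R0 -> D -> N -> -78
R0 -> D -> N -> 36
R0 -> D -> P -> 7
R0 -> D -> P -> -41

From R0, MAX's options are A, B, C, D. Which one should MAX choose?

E (MAX): max(4, -14) = 4
F (MAX): max(-32, 40, 58, -22) = 58
A (MIN): min(4, 58) = 4
G (MAX): max(-2, 13) = 13
H (MAX): max(-20, 69, 70) = 70
B (MIN): min(13, 70) = 13
J (MAX): max(10, 67, 46) = 67
K (MAX): max(-92, -81, 75) = 75
L (MAX): max(-91, -40) = -40
C (MIN): min(67, 75, -40) = -40
M (MAX): max(-90, -95) = -90
N (MAX): max(-40, -78, 36) = 36
P (MAX): max(7, -41) = 7
D (MIN): min(-90, 36, 7) = -90
R0 (MAX): max(4, 13, -40, -90) = 13
MAX at R0 wants the highest of {A=4, B=13, C=-40, D=-90}, so chooses B.

B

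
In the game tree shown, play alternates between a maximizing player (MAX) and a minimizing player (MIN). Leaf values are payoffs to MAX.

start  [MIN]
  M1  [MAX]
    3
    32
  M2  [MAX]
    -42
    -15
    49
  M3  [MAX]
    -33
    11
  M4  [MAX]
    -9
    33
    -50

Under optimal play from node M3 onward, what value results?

11

M3 (MAX): max(-33, 11) = 11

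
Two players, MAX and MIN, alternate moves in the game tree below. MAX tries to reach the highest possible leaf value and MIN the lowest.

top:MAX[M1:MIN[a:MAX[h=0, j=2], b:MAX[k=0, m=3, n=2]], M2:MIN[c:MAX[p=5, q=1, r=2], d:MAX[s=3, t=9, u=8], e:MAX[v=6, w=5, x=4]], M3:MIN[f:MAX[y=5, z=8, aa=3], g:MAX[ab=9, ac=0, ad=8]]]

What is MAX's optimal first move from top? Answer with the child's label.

M3

a (MAX): max(0, 2) = 2
b (MAX): max(0, 3, 2) = 3
M1 (MIN): min(2, 3) = 2
c (MAX): max(5, 1, 2) = 5
d (MAX): max(3, 9, 8) = 9
e (MAX): max(6, 5, 4) = 6
M2 (MIN): min(5, 9, 6) = 5
f (MAX): max(5, 8, 3) = 8
g (MAX): max(9, 0, 8) = 9
M3 (MIN): min(8, 9) = 8
top (MAX): max(2, 5, 8) = 8
MAX at top wants the highest of {M1=2, M2=5, M3=8}, so chooses M3.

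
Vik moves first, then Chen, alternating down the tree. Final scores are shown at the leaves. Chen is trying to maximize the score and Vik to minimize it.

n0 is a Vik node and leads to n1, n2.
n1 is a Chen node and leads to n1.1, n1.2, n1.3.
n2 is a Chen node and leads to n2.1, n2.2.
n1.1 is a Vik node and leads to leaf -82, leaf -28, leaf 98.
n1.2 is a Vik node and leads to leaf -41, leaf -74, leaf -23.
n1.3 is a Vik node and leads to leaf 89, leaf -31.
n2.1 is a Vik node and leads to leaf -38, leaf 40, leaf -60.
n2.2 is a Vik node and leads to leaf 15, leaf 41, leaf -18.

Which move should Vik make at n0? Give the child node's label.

n1

n1.1 (Vik): min(-82, -28, 98) = -82
n1.2 (Vik): min(-41, -74, -23) = -74
n1.3 (Vik): min(89, -31) = -31
n1 (Chen): max(-82, -74, -31) = -31
n2.1 (Vik): min(-38, 40, -60) = -60
n2.2 (Vik): min(15, 41, -18) = -18
n2 (Chen): max(-60, -18) = -18
n0 (Vik): min(-31, -18) = -31
Vik at n0 wants the lowest of {n1=-31, n2=-18}, so chooses n1.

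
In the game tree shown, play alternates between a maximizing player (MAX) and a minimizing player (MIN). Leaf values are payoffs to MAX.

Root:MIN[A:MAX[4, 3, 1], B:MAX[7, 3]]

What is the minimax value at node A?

4

A (MAX): max(4, 3, 1) = 4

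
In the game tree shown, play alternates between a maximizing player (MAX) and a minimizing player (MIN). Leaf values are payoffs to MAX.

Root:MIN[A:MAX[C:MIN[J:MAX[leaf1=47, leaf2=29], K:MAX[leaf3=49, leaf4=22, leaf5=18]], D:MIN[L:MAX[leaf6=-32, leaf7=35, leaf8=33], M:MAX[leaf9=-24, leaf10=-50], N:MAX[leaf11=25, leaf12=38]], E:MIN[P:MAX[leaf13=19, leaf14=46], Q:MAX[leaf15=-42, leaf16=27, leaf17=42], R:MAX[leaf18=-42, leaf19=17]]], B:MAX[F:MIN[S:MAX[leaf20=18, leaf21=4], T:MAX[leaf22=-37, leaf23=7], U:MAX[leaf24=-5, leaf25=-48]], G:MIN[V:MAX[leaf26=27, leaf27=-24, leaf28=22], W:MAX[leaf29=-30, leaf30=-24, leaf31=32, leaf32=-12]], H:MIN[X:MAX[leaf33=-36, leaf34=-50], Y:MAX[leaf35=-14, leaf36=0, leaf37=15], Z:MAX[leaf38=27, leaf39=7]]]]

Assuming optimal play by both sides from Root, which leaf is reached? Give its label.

leaf26

J (MAX): max(47, 29) = 47
K (MAX): max(49, 22, 18) = 49
C (MIN): min(47, 49) = 47
L (MAX): max(-32, 35, 33) = 35
M (MAX): max(-24, -50) = -24
N (MAX): max(25, 38) = 38
D (MIN): min(35, -24, 38) = -24
P (MAX): max(19, 46) = 46
Q (MAX): max(-42, 27, 42) = 42
R (MAX): max(-42, 17) = 17
E (MIN): min(46, 42, 17) = 17
A (MAX): max(47, -24, 17) = 47
S (MAX): max(18, 4) = 18
T (MAX): max(-37, 7) = 7
U (MAX): max(-5, -48) = -5
F (MIN): min(18, 7, -5) = -5
V (MAX): max(27, -24, 22) = 27
W (MAX): max(-30, -24, 32, -12) = 32
G (MIN): min(27, 32) = 27
X (MAX): max(-36, -50) = -36
Y (MAX): max(-14, 0, 15) = 15
Z (MAX): max(27, 7) = 27
H (MIN): min(-36, 15, 27) = -36
B (MAX): max(-5, 27, -36) = 27
Root (MIN): min(47, 27) = 27
At Root, MIN picks B (lowest: 27).
At B, MAX picks G (highest: 27).
At G, MIN picks V (lowest: 27).
At V, MAX picks leaf26 (highest: 27).
Terminal value 27.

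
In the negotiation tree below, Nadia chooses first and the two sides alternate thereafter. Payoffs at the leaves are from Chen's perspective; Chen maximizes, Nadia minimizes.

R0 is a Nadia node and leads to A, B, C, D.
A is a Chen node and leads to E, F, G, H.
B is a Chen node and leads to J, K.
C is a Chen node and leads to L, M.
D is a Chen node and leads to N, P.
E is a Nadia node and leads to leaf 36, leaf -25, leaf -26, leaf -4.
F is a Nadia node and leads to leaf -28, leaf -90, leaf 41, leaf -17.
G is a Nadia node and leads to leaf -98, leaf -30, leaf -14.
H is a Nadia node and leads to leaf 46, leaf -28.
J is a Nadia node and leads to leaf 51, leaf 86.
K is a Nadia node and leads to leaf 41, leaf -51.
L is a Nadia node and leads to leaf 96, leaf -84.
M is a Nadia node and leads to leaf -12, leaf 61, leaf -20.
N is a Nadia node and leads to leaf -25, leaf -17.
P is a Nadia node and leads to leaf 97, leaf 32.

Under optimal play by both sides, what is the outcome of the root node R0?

E (Nadia): min(36, -25, -26, -4) = -26
F (Nadia): min(-28, -90, 41, -17) = -90
G (Nadia): min(-98, -30, -14) = -98
H (Nadia): min(46, -28) = -28
A (Chen): max(-26, -90, -98, -28) = -26
J (Nadia): min(51, 86) = 51
K (Nadia): min(41, -51) = -51
B (Chen): max(51, -51) = 51
L (Nadia): min(96, -84) = -84
M (Nadia): min(-12, 61, -20) = -20
C (Chen): max(-84, -20) = -20
N (Nadia): min(-25, -17) = -25
P (Nadia): min(97, 32) = 32
D (Chen): max(-25, 32) = 32
R0 (Nadia): min(-26, 51, -20, 32) = -26

-26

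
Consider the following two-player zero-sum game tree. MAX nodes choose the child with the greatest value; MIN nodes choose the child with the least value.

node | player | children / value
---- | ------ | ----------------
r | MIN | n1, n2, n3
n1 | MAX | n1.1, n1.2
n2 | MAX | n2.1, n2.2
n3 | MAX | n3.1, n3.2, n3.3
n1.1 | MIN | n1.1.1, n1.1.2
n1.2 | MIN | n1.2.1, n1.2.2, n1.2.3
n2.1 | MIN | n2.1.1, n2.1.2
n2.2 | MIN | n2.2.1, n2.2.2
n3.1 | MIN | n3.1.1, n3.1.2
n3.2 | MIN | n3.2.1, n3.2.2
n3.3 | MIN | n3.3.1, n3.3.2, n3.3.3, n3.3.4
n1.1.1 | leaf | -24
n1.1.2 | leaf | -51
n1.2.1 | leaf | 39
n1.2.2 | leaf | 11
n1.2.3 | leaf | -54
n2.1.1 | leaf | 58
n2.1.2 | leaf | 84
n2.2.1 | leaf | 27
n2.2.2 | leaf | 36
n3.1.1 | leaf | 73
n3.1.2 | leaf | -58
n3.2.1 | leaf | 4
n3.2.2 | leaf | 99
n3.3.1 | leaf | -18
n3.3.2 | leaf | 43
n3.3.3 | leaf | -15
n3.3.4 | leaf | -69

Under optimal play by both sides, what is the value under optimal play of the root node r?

-51

n1.1 (MIN): min(-24, -51) = -51
n1.2 (MIN): min(39, 11, -54) = -54
n1 (MAX): max(-51, -54) = -51
n2.1 (MIN): min(58, 84) = 58
n2.2 (MIN): min(27, 36) = 27
n2 (MAX): max(58, 27) = 58
n3.1 (MIN): min(73, -58) = -58
n3.2 (MIN): min(4, 99) = 4
n3.3 (MIN): min(-18, 43, -15, -69) = -69
n3 (MAX): max(-58, 4, -69) = 4
r (MIN): min(-51, 58, 4) = -51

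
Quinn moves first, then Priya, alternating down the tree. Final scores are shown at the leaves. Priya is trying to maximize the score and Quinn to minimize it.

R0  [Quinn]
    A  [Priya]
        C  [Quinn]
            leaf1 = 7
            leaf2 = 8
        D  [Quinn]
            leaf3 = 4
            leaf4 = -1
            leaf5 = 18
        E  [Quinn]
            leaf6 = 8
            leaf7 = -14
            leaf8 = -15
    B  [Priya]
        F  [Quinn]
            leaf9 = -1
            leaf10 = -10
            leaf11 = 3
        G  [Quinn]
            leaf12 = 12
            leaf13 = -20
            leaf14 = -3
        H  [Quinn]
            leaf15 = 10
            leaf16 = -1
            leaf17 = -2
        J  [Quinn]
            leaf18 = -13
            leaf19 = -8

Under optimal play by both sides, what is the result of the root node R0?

C (Quinn): min(7, 8) = 7
D (Quinn): min(4, -1, 18) = -1
E (Quinn): min(8, -14, -15) = -15
A (Priya): max(7, -1, -15) = 7
F (Quinn): min(-1, -10, 3) = -10
G (Quinn): min(12, -20, -3) = -20
H (Quinn): min(10, -1, -2) = -2
J (Quinn): min(-13, -8) = -13
B (Priya): max(-10, -20, -2, -13) = -2
R0 (Quinn): min(7, -2) = -2

-2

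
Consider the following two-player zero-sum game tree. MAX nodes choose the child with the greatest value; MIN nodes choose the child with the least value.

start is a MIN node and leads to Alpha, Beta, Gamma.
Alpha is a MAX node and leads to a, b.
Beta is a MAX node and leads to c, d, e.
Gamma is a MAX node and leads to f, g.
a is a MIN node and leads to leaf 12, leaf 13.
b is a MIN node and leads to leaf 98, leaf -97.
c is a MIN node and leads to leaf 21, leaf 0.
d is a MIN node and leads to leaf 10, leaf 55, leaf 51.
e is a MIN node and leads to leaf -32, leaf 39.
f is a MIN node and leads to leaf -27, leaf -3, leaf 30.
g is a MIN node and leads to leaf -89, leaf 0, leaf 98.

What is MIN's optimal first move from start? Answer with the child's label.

Gamma

a (MIN): min(12, 13) = 12
b (MIN): min(98, -97) = -97
Alpha (MAX): max(12, -97) = 12
c (MIN): min(21, 0) = 0
d (MIN): min(10, 55, 51) = 10
e (MIN): min(-32, 39) = -32
Beta (MAX): max(0, 10, -32) = 10
f (MIN): min(-27, -3, 30) = -27
g (MIN): min(-89, 0, 98) = -89
Gamma (MAX): max(-27, -89) = -27
start (MIN): min(12, 10, -27) = -27
MIN at start wants the lowest of {Alpha=12, Beta=10, Gamma=-27}, so chooses Gamma.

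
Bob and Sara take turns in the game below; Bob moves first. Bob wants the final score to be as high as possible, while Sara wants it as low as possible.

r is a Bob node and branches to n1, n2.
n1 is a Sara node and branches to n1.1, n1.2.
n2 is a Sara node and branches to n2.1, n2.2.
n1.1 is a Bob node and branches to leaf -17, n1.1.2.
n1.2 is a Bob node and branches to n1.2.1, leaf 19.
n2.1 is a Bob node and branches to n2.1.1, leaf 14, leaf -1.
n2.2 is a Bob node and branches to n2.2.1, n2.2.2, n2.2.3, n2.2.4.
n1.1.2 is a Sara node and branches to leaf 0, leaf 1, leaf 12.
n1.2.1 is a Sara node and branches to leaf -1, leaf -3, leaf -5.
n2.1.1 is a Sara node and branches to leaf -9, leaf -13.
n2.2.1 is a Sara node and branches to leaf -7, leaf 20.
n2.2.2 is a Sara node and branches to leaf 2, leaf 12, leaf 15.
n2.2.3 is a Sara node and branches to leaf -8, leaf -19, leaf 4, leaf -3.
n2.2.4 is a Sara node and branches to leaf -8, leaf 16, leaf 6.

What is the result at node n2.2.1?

-7

n2.2.1 (Sara): min(-7, 20) = -7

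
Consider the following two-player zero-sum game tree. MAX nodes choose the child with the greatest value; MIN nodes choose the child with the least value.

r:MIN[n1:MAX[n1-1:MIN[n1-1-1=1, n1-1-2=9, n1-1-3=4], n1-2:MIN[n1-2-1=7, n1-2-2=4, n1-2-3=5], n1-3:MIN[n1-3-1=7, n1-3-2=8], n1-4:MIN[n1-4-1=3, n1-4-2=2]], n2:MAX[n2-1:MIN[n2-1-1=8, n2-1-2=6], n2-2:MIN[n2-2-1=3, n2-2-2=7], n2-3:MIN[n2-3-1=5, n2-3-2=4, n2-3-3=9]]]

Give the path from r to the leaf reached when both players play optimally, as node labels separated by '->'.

r -> n2 -> n2-1 -> n2-1-2

n1-1 (MIN): min(1, 9, 4) = 1
n1-2 (MIN): min(7, 4, 5) = 4
n1-3 (MIN): min(7, 8) = 7
n1-4 (MIN): min(3, 2) = 2
n1 (MAX): max(1, 4, 7, 2) = 7
n2-1 (MIN): min(8, 6) = 6
n2-2 (MIN): min(3, 7) = 3
n2-3 (MIN): min(5, 4, 9) = 4
n2 (MAX): max(6, 3, 4) = 6
r (MIN): min(7, 6) = 6
At r, MIN picks n2 (lowest: 6).
At n2, MAX picks n2-1 (highest: 6).
At n2-1, MIN picks n2-1-2 (lowest: 6).
Terminal value 6.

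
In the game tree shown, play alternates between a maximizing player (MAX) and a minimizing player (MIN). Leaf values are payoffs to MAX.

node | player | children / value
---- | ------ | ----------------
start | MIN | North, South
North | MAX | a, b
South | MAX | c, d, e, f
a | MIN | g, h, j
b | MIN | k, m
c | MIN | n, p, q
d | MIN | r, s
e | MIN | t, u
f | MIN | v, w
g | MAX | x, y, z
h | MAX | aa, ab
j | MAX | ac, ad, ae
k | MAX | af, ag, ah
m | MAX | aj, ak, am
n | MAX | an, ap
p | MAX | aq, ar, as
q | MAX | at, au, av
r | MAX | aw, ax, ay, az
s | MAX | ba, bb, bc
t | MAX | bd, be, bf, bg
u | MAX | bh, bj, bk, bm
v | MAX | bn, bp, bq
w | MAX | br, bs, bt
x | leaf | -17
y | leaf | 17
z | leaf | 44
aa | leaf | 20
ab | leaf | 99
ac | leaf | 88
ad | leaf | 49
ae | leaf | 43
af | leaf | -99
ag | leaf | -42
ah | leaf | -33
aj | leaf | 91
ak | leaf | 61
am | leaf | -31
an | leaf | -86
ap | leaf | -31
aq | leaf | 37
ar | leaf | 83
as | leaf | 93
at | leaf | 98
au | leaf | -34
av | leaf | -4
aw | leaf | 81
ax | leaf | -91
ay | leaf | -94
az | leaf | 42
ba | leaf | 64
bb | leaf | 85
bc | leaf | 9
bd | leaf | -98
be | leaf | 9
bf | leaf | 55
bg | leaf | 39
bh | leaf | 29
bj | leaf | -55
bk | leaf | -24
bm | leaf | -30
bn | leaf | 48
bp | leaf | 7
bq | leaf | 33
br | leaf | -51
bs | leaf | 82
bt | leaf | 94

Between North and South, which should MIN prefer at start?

g (MAX): max(-17, 17, 44) = 44
h (MAX): max(20, 99) = 99
j (MAX): max(88, 49, 43) = 88
a (MIN): min(44, 99, 88) = 44
k (MAX): max(-99, -42, -33) = -33
m (MAX): max(91, 61, -31) = 91
b (MIN): min(-33, 91) = -33
North (MAX): max(44, -33) = 44
n (MAX): max(-86, -31) = -31
p (MAX): max(37, 83, 93) = 93
q (MAX): max(98, -34, -4) = 98
c (MIN): min(-31, 93, 98) = -31
r (MAX): max(81, -91, -94, 42) = 81
s (MAX): max(64, 85, 9) = 85
d (MIN): min(81, 85) = 81
t (MAX): max(-98, 9, 55, 39) = 55
u (MAX): max(29, -55, -24, -30) = 29
e (MIN): min(55, 29) = 29
v (MAX): max(48, 7, 33) = 48
w (MAX): max(-51, 82, 94) = 94
f (MIN): min(48, 94) = 48
South (MAX): max(-31, 81, 29, 48) = 81
MIN prefers the lower value; North=44, South=81. North is better since 44 < 81.

North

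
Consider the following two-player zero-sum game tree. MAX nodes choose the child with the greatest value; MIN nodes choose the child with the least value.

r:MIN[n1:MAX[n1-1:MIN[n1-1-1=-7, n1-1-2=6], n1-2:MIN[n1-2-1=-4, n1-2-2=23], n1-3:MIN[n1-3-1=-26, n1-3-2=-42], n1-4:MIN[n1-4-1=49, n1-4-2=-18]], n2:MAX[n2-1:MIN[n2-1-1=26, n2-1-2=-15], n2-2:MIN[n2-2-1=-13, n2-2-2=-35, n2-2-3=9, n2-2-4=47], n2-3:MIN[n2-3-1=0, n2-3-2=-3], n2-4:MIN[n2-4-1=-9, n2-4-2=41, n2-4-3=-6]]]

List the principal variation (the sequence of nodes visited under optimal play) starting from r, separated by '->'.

n1-1 (MIN): min(-7, 6) = -7
n1-2 (MIN): min(-4, 23) = -4
n1-3 (MIN): min(-26, -42) = -42
n1-4 (MIN): min(49, -18) = -18
n1 (MAX): max(-7, -4, -42, -18) = -4
n2-1 (MIN): min(26, -15) = -15
n2-2 (MIN): min(-13, -35, 9, 47) = -35
n2-3 (MIN): min(0, -3) = -3
n2-4 (MIN): min(-9, 41, -6) = -9
n2 (MAX): max(-15, -35, -3, -9) = -3
r (MIN): min(-4, -3) = -4
At r, MIN picks n1 (lowest: -4).
At n1, MAX picks n1-2 (highest: -4).
At n1-2, MIN picks n1-2-1 (lowest: -4).
Terminal value -4.

r -> n1 -> n1-2 -> n1-2-1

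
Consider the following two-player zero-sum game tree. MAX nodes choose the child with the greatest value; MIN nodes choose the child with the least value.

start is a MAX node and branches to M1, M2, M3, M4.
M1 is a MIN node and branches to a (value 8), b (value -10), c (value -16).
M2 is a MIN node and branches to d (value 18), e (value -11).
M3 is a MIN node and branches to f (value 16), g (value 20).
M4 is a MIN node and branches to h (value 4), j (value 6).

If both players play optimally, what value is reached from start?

16

M1 (MIN): min(8, -10, -16) = -16
M2 (MIN): min(18, -11) = -11
M3 (MIN): min(16, 20) = 16
M4 (MIN): min(4, 6) = 4
start (MAX): max(-16, -11, 16, 4) = 16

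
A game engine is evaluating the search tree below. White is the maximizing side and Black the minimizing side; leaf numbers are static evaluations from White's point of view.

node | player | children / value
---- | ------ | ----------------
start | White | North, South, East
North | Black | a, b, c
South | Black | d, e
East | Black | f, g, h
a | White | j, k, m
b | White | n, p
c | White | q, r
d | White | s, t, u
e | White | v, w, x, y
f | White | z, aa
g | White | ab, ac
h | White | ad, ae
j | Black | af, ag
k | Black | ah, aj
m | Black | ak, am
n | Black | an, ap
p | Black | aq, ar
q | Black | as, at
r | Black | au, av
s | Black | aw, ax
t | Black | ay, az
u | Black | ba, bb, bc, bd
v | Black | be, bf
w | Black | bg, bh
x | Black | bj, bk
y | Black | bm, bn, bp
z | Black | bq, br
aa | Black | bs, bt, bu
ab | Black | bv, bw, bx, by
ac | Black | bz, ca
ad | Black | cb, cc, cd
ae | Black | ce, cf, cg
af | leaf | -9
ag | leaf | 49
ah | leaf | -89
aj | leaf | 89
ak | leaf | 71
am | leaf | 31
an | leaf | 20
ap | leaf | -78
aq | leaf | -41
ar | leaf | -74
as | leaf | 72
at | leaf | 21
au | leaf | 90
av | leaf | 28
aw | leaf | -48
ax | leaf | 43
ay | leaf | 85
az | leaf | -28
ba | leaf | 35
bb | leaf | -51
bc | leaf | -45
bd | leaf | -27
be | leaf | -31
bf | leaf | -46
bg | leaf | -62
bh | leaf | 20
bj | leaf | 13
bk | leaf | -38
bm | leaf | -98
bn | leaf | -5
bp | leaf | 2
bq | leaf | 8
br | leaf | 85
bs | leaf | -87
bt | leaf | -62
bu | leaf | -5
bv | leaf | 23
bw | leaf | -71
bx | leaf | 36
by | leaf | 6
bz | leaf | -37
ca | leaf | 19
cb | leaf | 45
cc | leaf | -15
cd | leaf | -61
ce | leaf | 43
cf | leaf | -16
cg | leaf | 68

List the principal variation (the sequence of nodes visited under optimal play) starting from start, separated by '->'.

start -> East -> g -> ac -> bz

j (Black): min(-9, 49) = -9
k (Black): min(-89, 89) = -89
m (Black): min(71, 31) = 31
a (White): max(-9, -89, 31) = 31
n (Black): min(20, -78) = -78
p (Black): min(-41, -74) = -74
b (White): max(-78, -74) = -74
q (Black): min(72, 21) = 21
r (Black): min(90, 28) = 28
c (White): max(21, 28) = 28
North (Black): min(31, -74, 28) = -74
s (Black): min(-48, 43) = -48
t (Black): min(85, -28) = -28
u (Black): min(35, -51, -45, -27) = -51
d (White): max(-48, -28, -51) = -28
v (Black): min(-31, -46) = -46
w (Black): min(-62, 20) = -62
x (Black): min(13, -38) = -38
y (Black): min(-98, -5, 2) = -98
e (White): max(-46, -62, -38, -98) = -38
South (Black): min(-28, -38) = -38
z (Black): min(8, 85) = 8
aa (Black): min(-87, -62, -5) = -87
f (White): max(8, -87) = 8
ab (Black): min(23, -71, 36, 6) = -71
ac (Black): min(-37, 19) = -37
g (White): max(-71, -37) = -37
ad (Black): min(45, -15, -61) = -61
ae (Black): min(43, -16, 68) = -16
h (White): max(-61, -16) = -16
East (Black): min(8, -37, -16) = -37
start (White): max(-74, -38, -37) = -37
At start, White picks East (highest: -37).
At East, Black picks g (lowest: -37).
At g, White picks ac (highest: -37).
At ac, Black picks bz (lowest: -37).
Terminal value -37.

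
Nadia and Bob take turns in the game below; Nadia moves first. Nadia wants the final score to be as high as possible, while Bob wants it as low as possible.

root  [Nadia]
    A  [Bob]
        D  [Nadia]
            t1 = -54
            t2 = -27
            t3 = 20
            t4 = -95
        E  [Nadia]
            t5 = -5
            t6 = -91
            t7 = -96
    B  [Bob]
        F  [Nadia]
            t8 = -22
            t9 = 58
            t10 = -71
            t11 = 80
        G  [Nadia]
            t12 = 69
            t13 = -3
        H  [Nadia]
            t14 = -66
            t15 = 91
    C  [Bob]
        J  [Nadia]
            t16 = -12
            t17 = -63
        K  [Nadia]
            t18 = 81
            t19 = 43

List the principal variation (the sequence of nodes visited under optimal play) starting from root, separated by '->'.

D (Nadia): max(-54, -27, 20, -95) = 20
E (Nadia): max(-5, -91, -96) = -5
A (Bob): min(20, -5) = -5
F (Nadia): max(-22, 58, -71, 80) = 80
G (Nadia): max(69, -3) = 69
H (Nadia): max(-66, 91) = 91
B (Bob): min(80, 69, 91) = 69
J (Nadia): max(-12, -63) = -12
K (Nadia): max(81, 43) = 81
C (Bob): min(-12, 81) = -12
root (Nadia): max(-5, 69, -12) = 69
At root, Nadia picks B (highest: 69).
At B, Bob picks G (lowest: 69).
At G, Nadia picks t12 (highest: 69).
Terminal value 69.

root -> B -> G -> t12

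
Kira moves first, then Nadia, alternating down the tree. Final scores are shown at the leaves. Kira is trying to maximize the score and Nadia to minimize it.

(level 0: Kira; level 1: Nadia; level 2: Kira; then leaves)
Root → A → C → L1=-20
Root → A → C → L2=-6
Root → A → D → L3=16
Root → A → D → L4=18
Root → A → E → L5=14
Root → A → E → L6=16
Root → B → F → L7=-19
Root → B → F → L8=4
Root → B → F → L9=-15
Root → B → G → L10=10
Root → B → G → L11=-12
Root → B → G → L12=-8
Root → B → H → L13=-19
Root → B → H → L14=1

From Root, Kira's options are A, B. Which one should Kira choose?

C (Kira): max(-20, -6) = -6
D (Kira): max(16, 18) = 18
E (Kira): max(14, 16) = 16
A (Nadia): min(-6, 18, 16) = -6
F (Kira): max(-19, 4, -15) = 4
G (Kira): max(10, -12, -8) = 10
H (Kira): max(-19, 1) = 1
B (Nadia): min(4, 10, 1) = 1
Root (Kira): max(-6, 1) = 1
Kira at Root wants the highest of {A=-6, B=1}, so chooses B.

B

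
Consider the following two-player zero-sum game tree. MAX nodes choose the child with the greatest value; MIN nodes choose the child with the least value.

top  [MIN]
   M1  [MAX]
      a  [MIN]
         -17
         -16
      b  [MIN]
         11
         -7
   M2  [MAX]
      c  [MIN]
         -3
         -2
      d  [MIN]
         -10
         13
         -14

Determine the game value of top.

-7

a (MIN): min(-17, -16) = -17
b (MIN): min(11, -7) = -7
M1 (MAX): max(-17, -7) = -7
c (MIN): min(-3, -2) = -3
d (MIN): min(-10, 13, -14) = -14
M2 (MAX): max(-3, -14) = -3
top (MIN): min(-7, -3) = -7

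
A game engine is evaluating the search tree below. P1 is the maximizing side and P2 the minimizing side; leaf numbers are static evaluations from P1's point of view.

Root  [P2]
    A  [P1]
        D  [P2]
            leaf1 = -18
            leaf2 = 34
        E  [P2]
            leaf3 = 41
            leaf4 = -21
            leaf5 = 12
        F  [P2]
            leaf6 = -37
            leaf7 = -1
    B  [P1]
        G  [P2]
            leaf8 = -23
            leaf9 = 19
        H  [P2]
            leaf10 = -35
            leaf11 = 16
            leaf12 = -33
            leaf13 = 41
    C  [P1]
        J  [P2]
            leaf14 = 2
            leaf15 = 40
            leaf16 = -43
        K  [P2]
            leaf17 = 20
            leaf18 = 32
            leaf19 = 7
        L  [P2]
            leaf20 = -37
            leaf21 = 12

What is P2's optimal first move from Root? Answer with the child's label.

B

D (P2): min(-18, 34) = -18
E (P2): min(41, -21, 12) = -21
F (P2): min(-37, -1) = -37
A (P1): max(-18, -21, -37) = -18
G (P2): min(-23, 19) = -23
H (P2): min(-35, 16, -33, 41) = -35
B (P1): max(-23, -35) = -23
J (P2): min(2, 40, -43) = -43
K (P2): min(20, 32, 7) = 7
L (P2): min(-37, 12) = -37
C (P1): max(-43, 7, -37) = 7
Root (P2): min(-18, -23, 7) = -23
P2 at Root wants the lowest of {A=-18, B=-23, C=7}, so chooses B.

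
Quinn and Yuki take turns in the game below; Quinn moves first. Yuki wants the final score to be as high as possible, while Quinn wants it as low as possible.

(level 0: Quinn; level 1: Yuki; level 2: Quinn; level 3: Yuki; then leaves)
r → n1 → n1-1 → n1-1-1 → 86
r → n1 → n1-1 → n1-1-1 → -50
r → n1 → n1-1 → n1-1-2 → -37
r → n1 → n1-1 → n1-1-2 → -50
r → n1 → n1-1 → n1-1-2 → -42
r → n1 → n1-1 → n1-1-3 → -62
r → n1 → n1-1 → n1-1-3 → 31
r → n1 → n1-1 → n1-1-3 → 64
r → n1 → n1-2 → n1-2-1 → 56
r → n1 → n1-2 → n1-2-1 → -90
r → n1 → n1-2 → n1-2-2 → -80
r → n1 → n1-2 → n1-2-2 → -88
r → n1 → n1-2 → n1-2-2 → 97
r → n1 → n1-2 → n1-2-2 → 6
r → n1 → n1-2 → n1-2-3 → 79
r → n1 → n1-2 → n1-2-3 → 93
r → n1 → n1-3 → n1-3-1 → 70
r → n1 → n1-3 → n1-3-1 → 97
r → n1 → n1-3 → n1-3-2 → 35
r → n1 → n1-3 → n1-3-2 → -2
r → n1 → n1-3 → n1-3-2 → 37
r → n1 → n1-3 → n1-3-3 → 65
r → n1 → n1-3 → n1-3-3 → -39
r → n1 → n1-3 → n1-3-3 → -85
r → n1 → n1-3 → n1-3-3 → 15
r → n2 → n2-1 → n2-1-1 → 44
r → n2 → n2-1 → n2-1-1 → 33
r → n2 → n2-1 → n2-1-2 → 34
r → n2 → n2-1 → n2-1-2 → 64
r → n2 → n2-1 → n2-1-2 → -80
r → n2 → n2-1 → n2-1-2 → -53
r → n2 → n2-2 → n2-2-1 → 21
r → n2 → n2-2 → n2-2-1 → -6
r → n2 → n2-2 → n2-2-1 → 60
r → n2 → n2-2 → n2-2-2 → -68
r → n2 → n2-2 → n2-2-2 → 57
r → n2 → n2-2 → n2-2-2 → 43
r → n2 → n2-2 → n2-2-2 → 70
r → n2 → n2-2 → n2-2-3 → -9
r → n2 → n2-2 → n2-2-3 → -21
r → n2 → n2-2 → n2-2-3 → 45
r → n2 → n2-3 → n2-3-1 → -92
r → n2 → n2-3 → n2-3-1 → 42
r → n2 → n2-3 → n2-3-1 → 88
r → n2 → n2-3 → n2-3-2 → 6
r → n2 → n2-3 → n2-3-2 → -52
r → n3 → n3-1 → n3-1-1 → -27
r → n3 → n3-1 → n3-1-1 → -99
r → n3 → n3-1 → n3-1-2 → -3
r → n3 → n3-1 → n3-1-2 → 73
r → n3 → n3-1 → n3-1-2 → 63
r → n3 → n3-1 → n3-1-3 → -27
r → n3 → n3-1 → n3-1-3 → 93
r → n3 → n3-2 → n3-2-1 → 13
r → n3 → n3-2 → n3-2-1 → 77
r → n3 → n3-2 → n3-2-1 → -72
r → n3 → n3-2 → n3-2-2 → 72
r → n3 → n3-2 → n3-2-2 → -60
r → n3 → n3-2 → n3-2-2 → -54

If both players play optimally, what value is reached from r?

n1-1-1 (Yuki): max(86, -50) = 86
n1-1-2 (Yuki): max(-37, -50, -42) = -37
n1-1-3 (Yuki): max(-62, 31, 64) = 64
n1-1 (Quinn): min(86, -37, 64) = -37
n1-2-1 (Yuki): max(56, -90) = 56
n1-2-2 (Yuki): max(-80, -88, 97, 6) = 97
n1-2-3 (Yuki): max(79, 93) = 93
n1-2 (Quinn): min(56, 97, 93) = 56
n1-3-1 (Yuki): max(70, 97) = 97
n1-3-2 (Yuki): max(35, -2, 37) = 37
n1-3-3 (Yuki): max(65, -39, -85, 15) = 65
n1-3 (Quinn): min(97, 37, 65) = 37
n1 (Yuki): max(-37, 56, 37) = 56
n2-1-1 (Yuki): max(44, 33) = 44
n2-1-2 (Yuki): max(34, 64, -80, -53) = 64
n2-1 (Quinn): min(44, 64) = 44
n2-2-1 (Yuki): max(21, -6, 60) = 60
n2-2-2 (Yuki): max(-68, 57, 43, 70) = 70
n2-2-3 (Yuki): max(-9, -21, 45) = 45
n2-2 (Quinn): min(60, 70, 45) = 45
n2-3-1 (Yuki): max(-92, 42, 88) = 88
n2-3-2 (Yuki): max(6, -52) = 6
n2-3 (Quinn): min(88, 6) = 6
n2 (Yuki): max(44, 45, 6) = 45
n3-1-1 (Yuki): max(-27, -99) = -27
n3-1-2 (Yuki): max(-3, 73, 63) = 73
n3-1-3 (Yuki): max(-27, 93) = 93
n3-1 (Quinn): min(-27, 73, 93) = -27
n3-2-1 (Yuki): max(13, 77, -72) = 77
n3-2-2 (Yuki): max(72, -60, -54) = 72
n3-2 (Quinn): min(77, 72) = 72
n3 (Yuki): max(-27, 72) = 72
r (Quinn): min(56, 45, 72) = 45

45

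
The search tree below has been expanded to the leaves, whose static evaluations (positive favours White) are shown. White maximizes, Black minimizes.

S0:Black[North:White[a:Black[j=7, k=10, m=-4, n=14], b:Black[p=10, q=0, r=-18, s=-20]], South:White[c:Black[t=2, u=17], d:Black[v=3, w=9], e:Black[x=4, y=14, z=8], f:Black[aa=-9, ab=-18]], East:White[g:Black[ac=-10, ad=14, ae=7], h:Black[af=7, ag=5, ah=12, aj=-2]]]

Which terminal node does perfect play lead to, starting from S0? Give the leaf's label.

a (Black): min(7, 10, -4, 14) = -4
b (Black): min(10, 0, -18, -20) = -20
North (White): max(-4, -20) = -4
c (Black): min(2, 17) = 2
d (Black): min(3, 9) = 3
e (Black): min(4, 14, 8) = 4
f (Black): min(-9, -18) = -18
South (White): max(2, 3, 4, -18) = 4
g (Black): min(-10, 14, 7) = -10
h (Black): min(7, 5, 12, -2) = -2
East (White): max(-10, -2) = -2
S0 (Black): min(-4, 4, -2) = -4
At S0, Black picks North (lowest: -4).
At North, White picks a (highest: -4).
At a, Black picks m (lowest: -4).
Terminal value -4.

m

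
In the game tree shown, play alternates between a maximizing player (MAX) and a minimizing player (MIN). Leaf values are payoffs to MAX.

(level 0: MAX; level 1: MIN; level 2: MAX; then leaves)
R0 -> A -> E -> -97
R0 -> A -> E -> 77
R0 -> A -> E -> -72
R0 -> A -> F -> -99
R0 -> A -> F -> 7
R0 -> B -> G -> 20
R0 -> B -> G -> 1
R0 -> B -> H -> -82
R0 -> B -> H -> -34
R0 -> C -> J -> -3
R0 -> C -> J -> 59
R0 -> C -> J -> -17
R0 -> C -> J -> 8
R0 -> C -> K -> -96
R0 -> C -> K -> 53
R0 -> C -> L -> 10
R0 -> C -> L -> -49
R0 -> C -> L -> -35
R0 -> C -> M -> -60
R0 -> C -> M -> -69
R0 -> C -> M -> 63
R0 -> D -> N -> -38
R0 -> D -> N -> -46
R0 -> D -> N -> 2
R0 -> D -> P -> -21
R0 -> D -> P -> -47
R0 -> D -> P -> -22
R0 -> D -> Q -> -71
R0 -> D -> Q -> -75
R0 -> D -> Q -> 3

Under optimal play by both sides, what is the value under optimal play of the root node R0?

E (MAX): max(-97, 77, -72) = 77
F (MAX): max(-99, 7) = 7
A (MIN): min(77, 7) = 7
G (MAX): max(20, 1) = 20
H (MAX): max(-82, -34) = -34
B (MIN): min(20, -34) = -34
J (MAX): max(-3, 59, -17, 8) = 59
K (MAX): max(-96, 53) = 53
L (MAX): max(10, -49, -35) = 10
M (MAX): max(-60, -69, 63) = 63
C (MIN): min(59, 53, 10, 63) = 10
N (MAX): max(-38, -46, 2) = 2
P (MAX): max(-21, -47, -22) = -21
Q (MAX): max(-71, -75, 3) = 3
D (MIN): min(2, -21, 3) = -21
R0 (MAX): max(7, -34, 10, -21) = 10

10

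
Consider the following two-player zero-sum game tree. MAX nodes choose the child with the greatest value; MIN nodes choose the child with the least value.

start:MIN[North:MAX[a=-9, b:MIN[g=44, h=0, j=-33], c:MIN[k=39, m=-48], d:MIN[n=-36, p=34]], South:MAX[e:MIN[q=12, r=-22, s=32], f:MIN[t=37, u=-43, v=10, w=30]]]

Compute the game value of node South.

-22

e (MIN): min(12, -22, 32) = -22
f (MIN): min(37, -43, 10, 30) = -43
South (MAX): max(-22, -43) = -22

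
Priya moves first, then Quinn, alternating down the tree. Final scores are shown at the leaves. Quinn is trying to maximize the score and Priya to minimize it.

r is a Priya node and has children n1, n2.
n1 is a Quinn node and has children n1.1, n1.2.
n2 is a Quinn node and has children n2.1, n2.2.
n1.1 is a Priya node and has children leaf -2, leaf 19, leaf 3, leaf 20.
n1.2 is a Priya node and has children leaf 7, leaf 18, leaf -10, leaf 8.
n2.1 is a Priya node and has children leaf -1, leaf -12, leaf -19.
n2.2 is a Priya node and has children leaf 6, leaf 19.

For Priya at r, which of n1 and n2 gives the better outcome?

n1

n1.1 (Priya): min(-2, 19, 3, 20) = -2
n1.2 (Priya): min(7, 18, -10, 8) = -10
n1 (Quinn): max(-2, -10) = -2
n2.1 (Priya): min(-1, -12, -19) = -19
n2.2 (Priya): min(6, 19) = 6
n2 (Quinn): max(-19, 6) = 6
Priya prefers the lower value; n1=-2, n2=6. n1 is better since -2 < 6.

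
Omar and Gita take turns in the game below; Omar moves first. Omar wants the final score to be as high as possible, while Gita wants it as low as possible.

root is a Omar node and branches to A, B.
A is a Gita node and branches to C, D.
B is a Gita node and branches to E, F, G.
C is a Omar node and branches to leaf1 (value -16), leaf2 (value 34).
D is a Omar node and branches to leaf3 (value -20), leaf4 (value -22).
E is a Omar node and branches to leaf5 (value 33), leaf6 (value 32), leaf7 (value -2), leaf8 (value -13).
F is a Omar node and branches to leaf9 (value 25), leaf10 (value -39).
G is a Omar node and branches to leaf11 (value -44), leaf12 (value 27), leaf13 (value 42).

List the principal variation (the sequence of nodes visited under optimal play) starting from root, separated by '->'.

root -> B -> F -> leaf9

C (Omar): max(-16, 34) = 34
D (Omar): max(-20, -22) = -20
A (Gita): min(34, -20) = -20
E (Omar): max(33, 32, -2, -13) = 33
F (Omar): max(25, -39) = 25
G (Omar): max(-44, 27, 42) = 42
B (Gita): min(33, 25, 42) = 25
root (Omar): max(-20, 25) = 25
At root, Omar picks B (highest: 25).
At B, Gita picks F (lowest: 25).
At F, Omar picks leaf9 (highest: 25).
Terminal value 25.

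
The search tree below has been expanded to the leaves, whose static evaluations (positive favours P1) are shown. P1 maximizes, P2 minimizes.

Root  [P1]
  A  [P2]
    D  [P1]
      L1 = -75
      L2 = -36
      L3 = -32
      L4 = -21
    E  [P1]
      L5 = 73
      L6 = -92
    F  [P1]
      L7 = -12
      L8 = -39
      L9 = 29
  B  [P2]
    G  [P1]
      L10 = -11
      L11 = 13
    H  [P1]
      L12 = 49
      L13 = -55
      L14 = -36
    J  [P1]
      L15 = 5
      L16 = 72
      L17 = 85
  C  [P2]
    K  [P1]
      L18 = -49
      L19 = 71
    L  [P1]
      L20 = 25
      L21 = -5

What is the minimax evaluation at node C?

K (P1): max(-49, 71) = 71
L (P1): max(25, -5) = 25
C (P2): min(71, 25) = 25

25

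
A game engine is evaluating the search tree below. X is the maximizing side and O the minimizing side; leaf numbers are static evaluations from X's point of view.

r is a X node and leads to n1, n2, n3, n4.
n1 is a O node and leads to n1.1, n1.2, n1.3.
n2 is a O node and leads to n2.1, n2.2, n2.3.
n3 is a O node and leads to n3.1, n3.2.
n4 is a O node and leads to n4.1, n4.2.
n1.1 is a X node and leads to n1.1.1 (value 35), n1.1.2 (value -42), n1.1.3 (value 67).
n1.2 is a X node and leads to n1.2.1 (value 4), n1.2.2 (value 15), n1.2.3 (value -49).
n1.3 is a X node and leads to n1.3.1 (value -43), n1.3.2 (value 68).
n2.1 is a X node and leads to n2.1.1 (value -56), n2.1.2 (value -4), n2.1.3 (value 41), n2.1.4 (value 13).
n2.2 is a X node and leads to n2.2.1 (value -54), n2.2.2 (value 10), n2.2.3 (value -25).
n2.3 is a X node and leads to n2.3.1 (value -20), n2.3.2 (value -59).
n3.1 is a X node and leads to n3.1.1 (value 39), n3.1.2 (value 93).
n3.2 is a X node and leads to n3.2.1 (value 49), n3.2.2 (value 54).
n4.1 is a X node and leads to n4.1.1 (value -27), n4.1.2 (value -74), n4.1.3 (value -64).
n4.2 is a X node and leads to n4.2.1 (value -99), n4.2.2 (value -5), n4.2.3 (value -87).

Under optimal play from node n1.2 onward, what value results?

n1.2 (X): max(4, 15, -49) = 15

15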